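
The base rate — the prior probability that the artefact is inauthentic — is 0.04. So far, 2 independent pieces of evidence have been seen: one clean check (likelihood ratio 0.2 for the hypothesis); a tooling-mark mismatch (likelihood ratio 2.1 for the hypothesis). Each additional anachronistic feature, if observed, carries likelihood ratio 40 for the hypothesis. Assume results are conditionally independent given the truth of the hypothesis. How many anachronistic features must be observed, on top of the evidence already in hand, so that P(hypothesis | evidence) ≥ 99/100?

3

Prior odds = 0.04/0.96 = 1/24.
Combined Bayes factor of the evidence already in hand = 0.2 × 2.1 = 0.42.
Odds after that evidence = (1/24) × 0.42 = 0.0175.
Target odds = 0.99/0.01 = 99.
Need 40ⁿ ≥ 99 ÷ 0.0175 = 39600/7.
40² = 1600 falls short of 39600/7 but 40³ = 64000 reaches it, so n = 3.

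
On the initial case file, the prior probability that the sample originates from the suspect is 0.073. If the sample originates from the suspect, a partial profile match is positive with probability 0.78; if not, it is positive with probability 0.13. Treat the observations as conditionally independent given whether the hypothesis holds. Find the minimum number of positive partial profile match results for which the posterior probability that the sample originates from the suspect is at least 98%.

Prior odds = 0.073/0.927 = 73/927.
Likelihood ratio of a positive = 0.78/0.13 = 6.
Target posterior odds = 0.98/0.02 = 49.
Require 6ⁿ ≥ 49 ÷ (73/927) = 45423/73.
6³ = 216 falls short of 45423/73 but 6⁴ = 1296 reaches it, so n = 4.

4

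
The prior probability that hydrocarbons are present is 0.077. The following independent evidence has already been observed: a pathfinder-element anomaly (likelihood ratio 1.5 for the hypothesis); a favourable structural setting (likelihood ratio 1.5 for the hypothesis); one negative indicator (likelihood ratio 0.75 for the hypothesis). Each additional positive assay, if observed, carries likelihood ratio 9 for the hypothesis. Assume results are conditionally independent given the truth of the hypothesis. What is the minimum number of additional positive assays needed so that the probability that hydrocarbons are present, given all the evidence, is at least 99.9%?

Prior odds = 0.077/0.923 = 77/923.
Combined Bayes factor of the evidence already in hand = 1.5 × 1.5 × 0.75 = 1.6875.
Odds after that evidence = (77/923) × 1.6875 = 2079/14768.
Target odds = 0.999/0.001 = 999.
Need 9ⁿ ≥ 999 ÷ (2079/14768) = 546416/77.
9⁴ = 6561 falls short of 546416/77 but 9⁵ = 59049 reaches it, so n = 5.

5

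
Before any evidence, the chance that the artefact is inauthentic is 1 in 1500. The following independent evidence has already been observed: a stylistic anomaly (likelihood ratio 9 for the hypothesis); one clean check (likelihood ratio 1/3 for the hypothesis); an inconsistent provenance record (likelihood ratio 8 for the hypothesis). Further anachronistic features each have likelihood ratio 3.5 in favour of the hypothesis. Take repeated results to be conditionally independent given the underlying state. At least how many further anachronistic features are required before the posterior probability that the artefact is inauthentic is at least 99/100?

7

Prior odds = (1/1500)/(1499/1500) = 1/1499.
Combined Bayes factor of the evidence already in hand = 9 × (1/3) × 8 = 24.
Odds after that evidence = (1/1499) × 24 = 24/1499.
Target odds = 0.99/0.01 = 99.
Need 3.5ⁿ ≥ 99 ÷ (24/1499) = 6183.375.
3.5⁶ = 1838.265625 falls short of 6183.375 but 3.5⁷ = 823543/128 reaches it, so n = 7.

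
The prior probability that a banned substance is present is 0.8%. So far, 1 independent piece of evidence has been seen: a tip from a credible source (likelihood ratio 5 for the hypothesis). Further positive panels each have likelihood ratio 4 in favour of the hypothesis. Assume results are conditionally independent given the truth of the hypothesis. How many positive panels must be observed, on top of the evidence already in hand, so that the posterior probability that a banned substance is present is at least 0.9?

Prior odds = 0.008/0.992 = 1/124.
Bayes factor of the evidence already in hand = 5.
Odds after that evidence = (1/124) × 5 = 5/124.
Target odds = 0.9/0.1 = 9.
Need 4ⁿ ≥ 9 ÷ (5/124) = 223.2.
4³ = 64 falls short of 223.2 but 4⁴ = 256 reaches it, so n = 4.

4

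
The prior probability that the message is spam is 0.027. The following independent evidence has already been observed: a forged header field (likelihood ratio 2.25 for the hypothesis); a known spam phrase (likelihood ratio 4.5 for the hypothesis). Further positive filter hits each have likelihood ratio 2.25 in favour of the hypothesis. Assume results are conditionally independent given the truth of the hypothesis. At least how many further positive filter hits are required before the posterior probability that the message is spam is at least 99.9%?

Prior odds = 0.027/0.973 = 27/973.
Combined Bayes factor of the evidence already in hand = 2.25 × 4.5 = 10.125.
Odds after that evidence = (27/973) × 10.125 = 2187/7784.
Target odds = 0.999/0.001 = 999.
Need 2.25ⁿ ≥ 999 ÷ (2187/7784) = 288008/81.
2.25¹⁰ ≈3325.26 falls short of 288008/81 but 2.25¹¹ ≈7481.83 reaches it, so n = 11.

11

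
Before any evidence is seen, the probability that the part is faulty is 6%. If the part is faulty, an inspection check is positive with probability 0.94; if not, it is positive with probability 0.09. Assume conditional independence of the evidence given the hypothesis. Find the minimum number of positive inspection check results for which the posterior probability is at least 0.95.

3

Prior odds = 0.06/0.94 = 3/47.
Likelihood ratio of a positive = 0.94/0.09 = 94/9.
Target posterior odds = 0.95/0.05 = 19.
Require (94/9)ⁿ ≥ 19 ÷ (3/47) = 893/3.
(94/9)² = 8836/81 falls short of 893/3 but (94/9)³ = 830584/729 reaches it, so n = 3.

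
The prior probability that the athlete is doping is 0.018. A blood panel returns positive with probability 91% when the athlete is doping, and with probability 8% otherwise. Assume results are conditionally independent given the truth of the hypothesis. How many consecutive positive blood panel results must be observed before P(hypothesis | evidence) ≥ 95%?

Prior odds = 0.018/0.982 = 9/491.
Likelihood ratio of a positive result = 0.91/0.08 = 11.375.
Target odds: 0.95 ÷ 0.05 = 19.
Need (9/491) × 11.375ⁿ ≥ 19, i.e. 11.375ⁿ ≥ 9329/9.
11.375² = 129.390625 falls short of 9329/9 but 11.375³ = 753571/512 reaches it, so n = 3.

3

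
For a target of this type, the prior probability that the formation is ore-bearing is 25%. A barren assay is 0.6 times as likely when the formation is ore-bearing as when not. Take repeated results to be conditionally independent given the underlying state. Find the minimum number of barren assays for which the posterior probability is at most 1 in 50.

6

Prior odds: 0.25 ÷ 0.75 = 1/3.
Likelihood ratio per barren assay = 0.6.
Target posterior odds = 0.02/0.98 = 1/49.
Need (1/3) × 0.6ⁿ ≤ 1/49, i.e. 0.6ⁿ ≤ 3/49.
0.6⁵ = 0.07776 is still above 3/49 but 0.6⁶ = 729/15625 is at or below it, so n = 6.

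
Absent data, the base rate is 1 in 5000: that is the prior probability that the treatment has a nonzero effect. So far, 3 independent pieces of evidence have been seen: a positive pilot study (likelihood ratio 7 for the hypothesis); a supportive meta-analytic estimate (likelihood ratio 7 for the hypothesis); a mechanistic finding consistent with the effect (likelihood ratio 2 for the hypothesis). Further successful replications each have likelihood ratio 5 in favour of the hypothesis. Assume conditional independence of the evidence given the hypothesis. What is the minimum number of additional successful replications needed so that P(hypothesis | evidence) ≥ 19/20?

5

Prior odds = 0.0002/0.9998 = 1/4999.
Combined Bayes factor of the evidence already in hand = 7 × 7 × 2 = 98.
Odds after that evidence = (1/4999) × 98 = 98/4999.
Target odds = 0.95/0.05 = 19.
Need 5ⁿ ≥ 19 ÷ (98/4999) = 94981/98.
5⁴ = 625 falls short of 94981/98 but 5⁵ = 3125 reaches it, so n = 5.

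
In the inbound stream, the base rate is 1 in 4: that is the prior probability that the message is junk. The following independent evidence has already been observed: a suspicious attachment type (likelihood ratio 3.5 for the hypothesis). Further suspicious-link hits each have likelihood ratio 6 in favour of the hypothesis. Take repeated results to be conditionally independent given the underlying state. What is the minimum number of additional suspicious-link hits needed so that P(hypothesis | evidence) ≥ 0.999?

4

Prior odds = 0.25/0.75 = 1/3.
Bayes factor of the evidence already in hand = 3.5.
Odds after that evidence = (1/3) × 3.5 = 7/6.
Target odds = 0.999/0.001 = 999.
Need 6ⁿ ≥ 999 ÷ (7/6) = 5994/7.
6³ = 216 falls short of 5994/7 but 6⁴ = 1296 reaches it, so n = 4.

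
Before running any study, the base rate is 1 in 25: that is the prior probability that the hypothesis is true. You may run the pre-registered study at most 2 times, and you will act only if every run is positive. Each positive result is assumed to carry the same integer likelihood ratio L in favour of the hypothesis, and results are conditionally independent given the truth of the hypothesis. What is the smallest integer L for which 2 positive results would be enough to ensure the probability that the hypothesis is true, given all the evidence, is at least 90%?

15

Prior odds = 0.04/0.96 = 1/24.
Target odds = 0.9/0.1 = 9.
Need L² ≥ 9 ÷ (1/24) = 216.
14² = 196 < 216 ≤ 225 = 15², so L = 15.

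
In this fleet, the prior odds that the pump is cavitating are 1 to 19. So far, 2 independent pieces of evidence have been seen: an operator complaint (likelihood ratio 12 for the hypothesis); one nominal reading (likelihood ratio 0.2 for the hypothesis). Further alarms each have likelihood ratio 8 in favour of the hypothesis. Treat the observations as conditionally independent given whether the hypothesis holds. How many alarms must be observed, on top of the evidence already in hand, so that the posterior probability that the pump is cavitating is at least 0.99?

4

Prior odds = 1/19.
Combined Bayes factor of the evidence already in hand = 12 × 0.2 = 2.4.
Odds after that evidence = (1/19) × 2.4 = 12/95.
Target odds = 0.99/0.01 = 99.
Need 8ⁿ ≥ 99 ÷ (12/95) = 783.75.
8³ = 512 falls short of 783.75 but 8⁴ = 4096 reaches it, so n = 4.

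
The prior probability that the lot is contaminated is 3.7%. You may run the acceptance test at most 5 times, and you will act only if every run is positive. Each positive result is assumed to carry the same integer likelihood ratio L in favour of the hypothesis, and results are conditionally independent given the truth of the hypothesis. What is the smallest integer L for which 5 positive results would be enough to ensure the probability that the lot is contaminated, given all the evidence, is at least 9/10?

Prior odds = 0.037/0.963 = 37/963.
Target odds = 0.9/0.1 = 9.
Need L⁵ ≥ 9 ÷ (37/963) = 8667/37.
2⁵ = 32 < 8667/37 ≤ 243 = 3⁵, so L = 3.

3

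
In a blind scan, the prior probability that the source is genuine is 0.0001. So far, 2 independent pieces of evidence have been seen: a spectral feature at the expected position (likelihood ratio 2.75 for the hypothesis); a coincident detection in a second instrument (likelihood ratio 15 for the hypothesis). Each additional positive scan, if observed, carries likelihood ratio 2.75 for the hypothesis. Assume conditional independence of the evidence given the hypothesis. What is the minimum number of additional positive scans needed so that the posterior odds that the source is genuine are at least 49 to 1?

Prior odds = 0.0001/0.9999 = 1/9999.
Combined Bayes factor of the evidence already in hand = 2.75 × 15 = 41.25.
Odds after that evidence = (1/9999) × 41.25 = 5/1212.
Target odds = 49.
Need 2.75ⁿ ≥ 49 ÷ (5/1212) = 11877.6.
2.75⁹ ≈8994.86 falls short of 11877.6 but 2.75¹⁰ ≈24735.9 reaches it, so n = 10.

10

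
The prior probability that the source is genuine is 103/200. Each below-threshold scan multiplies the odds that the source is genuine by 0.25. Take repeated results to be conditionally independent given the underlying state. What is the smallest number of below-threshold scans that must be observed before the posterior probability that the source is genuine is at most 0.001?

6

Prior odds: 0.515 ÷ 0.485 = 103/97.
Likelihood ratio per below-threshold scan = 0.25.
Target posterior odds = 0.001/0.999 = 1/999.
Need (103/97) × 0.25ⁿ ≤ 1/999, i.e. 0.25ⁿ ≤ 97/102897.
0.25⁵ = 1/1024 is still above 97/102897 but 0.25⁶ = 1/4096 is at or below it, so n = 6.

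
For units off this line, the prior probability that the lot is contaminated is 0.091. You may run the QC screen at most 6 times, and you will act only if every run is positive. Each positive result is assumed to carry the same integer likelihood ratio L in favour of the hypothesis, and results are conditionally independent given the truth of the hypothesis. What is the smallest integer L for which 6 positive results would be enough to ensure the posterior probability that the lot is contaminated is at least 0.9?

3

Prior odds = 0.091/0.909 = 91/909.
Target odds = 0.9/0.1 = 9.
Need L⁶ ≥ 9 ÷ (91/909) = 8181/91.
2⁶ = 64 < 8181/91 ≤ 729 = 3⁶, so L = 3.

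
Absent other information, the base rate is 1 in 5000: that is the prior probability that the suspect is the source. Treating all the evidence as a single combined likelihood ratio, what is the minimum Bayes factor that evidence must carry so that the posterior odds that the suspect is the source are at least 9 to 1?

Prior odds = 0.0002/0.9998 = 1/4999.
Target odds = 9.
Required Bayes factor = 9 ÷ (1/4999) = 44991.

44991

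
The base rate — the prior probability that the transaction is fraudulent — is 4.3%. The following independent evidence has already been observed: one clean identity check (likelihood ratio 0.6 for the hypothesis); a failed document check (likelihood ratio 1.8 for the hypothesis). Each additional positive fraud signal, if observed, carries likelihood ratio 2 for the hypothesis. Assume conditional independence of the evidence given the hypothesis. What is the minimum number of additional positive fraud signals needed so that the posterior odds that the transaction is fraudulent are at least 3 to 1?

Prior odds = 0.043/0.957 = 43/957.
Combined Bayes factor of the evidence already in hand = 0.6 × 1.8 = 1.08.
Odds after that evidence = (43/957) × 1.08 = 387/7975.
Target odds = 3.
Need 2ⁿ ≥ 3 ÷ (387/7975) = 7975/129.
2⁵ = 32 falls short of 7975/129 but 2⁶ = 64 reaches it, so n = 6.

6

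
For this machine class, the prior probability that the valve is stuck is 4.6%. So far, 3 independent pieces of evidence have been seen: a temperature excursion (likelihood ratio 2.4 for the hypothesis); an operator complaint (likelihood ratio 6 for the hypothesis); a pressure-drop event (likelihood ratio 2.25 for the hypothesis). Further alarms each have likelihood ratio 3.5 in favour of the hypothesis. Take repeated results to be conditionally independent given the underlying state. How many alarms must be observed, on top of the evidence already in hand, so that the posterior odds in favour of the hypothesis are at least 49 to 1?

3

Prior odds = 0.046/0.954 = 23/477.
Combined Bayes factor of the evidence already in hand = 2.4 × 6 × 2.25 = 32.4.
Odds after that evidence = (23/477) × 32.4 = 414/265.
Target odds = 49.
Need 3.5ⁿ ≥ 49 ÷ (414/265) = 12985/414.
3.5² = 12.25 falls short of 12985/414 but 3.5³ = 42.875 reaches it, so n = 3.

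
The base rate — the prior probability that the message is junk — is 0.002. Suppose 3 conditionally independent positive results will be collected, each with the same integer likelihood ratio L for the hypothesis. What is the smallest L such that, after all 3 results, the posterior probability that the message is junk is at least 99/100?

37

Prior odds = 0.002/0.998 = 1/499.
Target odds = 0.99/0.01 = 99.
Need L³ ≥ 99 ÷ (1/499) = 49401.
36³ = 46656 < 49401 ≤ 50653 = 37³, so L = 37.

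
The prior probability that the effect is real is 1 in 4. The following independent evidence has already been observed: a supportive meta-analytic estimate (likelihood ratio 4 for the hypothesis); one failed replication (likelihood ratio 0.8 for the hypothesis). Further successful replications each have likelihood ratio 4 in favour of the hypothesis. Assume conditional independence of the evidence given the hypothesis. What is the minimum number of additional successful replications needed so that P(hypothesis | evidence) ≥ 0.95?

Prior odds = 0.25/0.75 = 1/3.
Combined Bayes factor of the evidence already in hand = 4 × 0.8 = 3.2.
Odds after that evidence = (1/3) × 3.2 = 16/15.
Target odds = 0.95/0.05 = 19.
Need 4ⁿ ≥ 19 ÷ (16/15) = 17.8125.
4² = 16 falls short of 17.8125 but 4³ = 64 reaches it, so n = 3.

3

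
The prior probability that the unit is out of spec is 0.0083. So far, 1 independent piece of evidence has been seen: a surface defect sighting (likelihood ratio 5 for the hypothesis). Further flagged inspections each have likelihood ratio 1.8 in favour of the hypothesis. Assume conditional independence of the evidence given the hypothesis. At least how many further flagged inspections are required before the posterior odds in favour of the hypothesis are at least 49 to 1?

Prior odds = 0.0083/0.9917 = 83/9917.
Bayes factor of the evidence already in hand = 5.
Odds after that evidence = (83/9917) × 5 = 415/9917.
Target odds = 49.
Need 1.8ⁿ ≥ 49 ÷ (415/9917) = 485933/415.
1.8¹² ≈1156.83 falls short of 485933/415 but 1.8¹³ ≈2082.3 reaches it, so n = 13.

13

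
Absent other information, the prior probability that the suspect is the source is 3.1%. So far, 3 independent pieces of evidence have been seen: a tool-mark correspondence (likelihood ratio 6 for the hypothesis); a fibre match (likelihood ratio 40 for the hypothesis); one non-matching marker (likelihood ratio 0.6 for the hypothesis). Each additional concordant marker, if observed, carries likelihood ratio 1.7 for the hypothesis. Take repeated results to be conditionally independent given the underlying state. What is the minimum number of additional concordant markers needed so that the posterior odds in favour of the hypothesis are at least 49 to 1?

5

Prior odds = 0.031/0.969 = 31/969.
Combined Bayes factor of the evidence already in hand = 6 × 40 × 0.6 = 144.
Odds after that evidence = (31/969) × 144 = 1488/323.
Target odds = 49.
Need 1.7ⁿ ≥ 49 ÷ (1488/323) = 15827/1488.
1.7⁴ = 8.3521 falls short of 15827/1488 but 1.7⁵ = 1419857/100000 reaches it, so n = 5.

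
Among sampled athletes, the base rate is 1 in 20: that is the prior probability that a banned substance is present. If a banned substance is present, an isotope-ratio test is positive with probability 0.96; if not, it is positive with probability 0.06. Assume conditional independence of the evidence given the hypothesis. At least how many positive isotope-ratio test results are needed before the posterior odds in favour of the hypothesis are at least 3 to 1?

2

Prior odds = 0.05/0.95 = 1/19.
Likelihood ratio of a positive = 0.96/0.06 = 16.
Target odds = 3.
Require 16ⁿ ≥ 3 ÷ (1/19) = 57.
16¹ = 16 falls short of 57 but 16² = 256 reaches it, so n = 2.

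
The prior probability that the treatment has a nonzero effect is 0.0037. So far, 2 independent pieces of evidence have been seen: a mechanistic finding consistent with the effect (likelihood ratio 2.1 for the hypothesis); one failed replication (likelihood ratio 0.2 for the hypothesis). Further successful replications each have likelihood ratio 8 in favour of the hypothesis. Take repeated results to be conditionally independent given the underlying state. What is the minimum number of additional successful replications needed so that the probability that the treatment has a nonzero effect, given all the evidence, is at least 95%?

5

Prior odds = 0.0037/0.9963 = 37/9963.
Combined Bayes factor of the evidence already in hand = 2.1 × 0.2 = 0.42.
Odds after that evidence = (37/9963) × 0.42 = 259/166050.
Target odds = 0.95/0.05 = 19.
Need 8ⁿ ≥ 19 ÷ (259/166050) = 3154950/259.
8⁴ = 4096 falls short of 3154950/259 but 8⁵ = 32768 reaches it, so n = 5.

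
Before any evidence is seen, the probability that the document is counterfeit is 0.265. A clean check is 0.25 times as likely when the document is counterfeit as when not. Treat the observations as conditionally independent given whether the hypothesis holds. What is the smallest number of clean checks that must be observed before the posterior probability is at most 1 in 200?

Prior odds: 0.265 ÷ 0.735 = 53/147.
Likelihood ratio per clean check = 0.25.
Target posterior odds = 0.005/0.995 = 1/199.
Need (53/147) × 0.25ⁿ ≤ 1/199, i.e. 0.25ⁿ ≤ 147/10547.
0.25³ = 0.015625 is still above 147/10547 but 0.25⁴ = 0.00390625 is at or below it, so n = 4.

4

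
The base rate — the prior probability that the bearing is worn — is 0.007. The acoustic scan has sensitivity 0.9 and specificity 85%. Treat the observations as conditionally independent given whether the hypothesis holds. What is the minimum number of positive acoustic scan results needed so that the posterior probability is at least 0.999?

Prior odds = 0.007/0.993 = 7/993.
False-positive rate = 1 − 0.85 = 0.15; likelihood ratio of a positive = 0.9/0.15 = 6.
Target posterior odds = 0.999/0.001 = 999.
Need (7/993) × 6ⁿ ≥ 999, i.e. 6ⁿ ≥ 992007/7.
6⁶ = 46656 falls short of 992007/7 but 6⁷ = 279936 reaches it, so n = 7.

7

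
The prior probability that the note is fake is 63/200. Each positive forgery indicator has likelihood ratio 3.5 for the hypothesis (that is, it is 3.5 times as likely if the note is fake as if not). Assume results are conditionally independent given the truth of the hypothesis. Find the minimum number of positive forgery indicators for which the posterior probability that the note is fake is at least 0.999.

Prior odds = 0.315/0.685 = 63/137.
Likelihood ratio per positive forgery indicator = 3.5.
Target odds: 0.999 ÷ 0.001 = 999.
Need (63/137) × 3.5ⁿ ≥ 999, i.e. 3.5ⁿ ≥ 15207/7.
3.5⁶ = 1838.265625 falls short of 15207/7 but 3.5⁷ = 823543/128 reaches it, so n = 7.

7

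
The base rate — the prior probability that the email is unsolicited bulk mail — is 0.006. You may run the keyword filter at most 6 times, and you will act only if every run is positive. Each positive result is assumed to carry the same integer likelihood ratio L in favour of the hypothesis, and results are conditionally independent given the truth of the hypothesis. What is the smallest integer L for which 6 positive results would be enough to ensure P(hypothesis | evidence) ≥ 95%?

4

Prior odds = 0.006/0.994 = 3/497.
Target odds = 0.95/0.05 = 19.
Need L⁶ ≥ 19 ÷ (3/497) = 9443/3.
3⁶ = 729 < 9443/3 ≤ 4096 = 4⁶, so L = 4.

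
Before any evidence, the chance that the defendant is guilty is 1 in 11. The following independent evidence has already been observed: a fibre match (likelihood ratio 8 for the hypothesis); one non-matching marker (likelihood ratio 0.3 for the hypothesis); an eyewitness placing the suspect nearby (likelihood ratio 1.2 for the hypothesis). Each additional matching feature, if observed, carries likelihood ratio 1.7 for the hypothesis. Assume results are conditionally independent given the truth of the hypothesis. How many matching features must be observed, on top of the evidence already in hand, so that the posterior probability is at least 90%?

Prior odds = (1/11)/(10/11) = 0.1.
Combined Bayes factor of the evidence already in hand = 8 × 0.3 × 1.2 = 2.88.
Odds after that evidence = 0.1 × 2.88 = 0.288.
Target odds = 0.9/0.1 = 9.
Need 1.7ⁿ ≥ 9 ÷ 0.288 = 31.25.
1.7⁶ = 24137569/1000000 falls short of 31.25 but 1.7⁷ = 410338673/10000000 reaches it, so n = 7.

7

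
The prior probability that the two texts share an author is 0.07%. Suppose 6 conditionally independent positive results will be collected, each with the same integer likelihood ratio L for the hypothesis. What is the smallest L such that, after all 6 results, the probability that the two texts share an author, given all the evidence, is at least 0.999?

11

Prior odds = 0.0007/0.9993 = 7/9993.
Target odds = 0.999/0.001 = 999.
Need L⁶ ≥ 999 ÷ (7/9993) = 9983007/7.
10⁶ = 1000000 < 9983007/7 ≤ 1771561 = 11⁶, so L = 11.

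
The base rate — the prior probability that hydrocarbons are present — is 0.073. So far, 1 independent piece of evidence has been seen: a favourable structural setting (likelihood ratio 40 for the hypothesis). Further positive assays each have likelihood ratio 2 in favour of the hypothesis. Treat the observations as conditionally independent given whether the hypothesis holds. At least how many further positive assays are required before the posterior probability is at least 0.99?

5

Prior odds = 0.073/0.927 = 73/927.
Bayes factor of the evidence already in hand = 40.
Odds after that evidence = (73/927) × 40 = 2920/927.
Target odds = 0.99/0.01 = 99.
Need 2ⁿ ≥ 99 ÷ (2920/927) = 91773/2920.
2⁴ = 16 falls short of 91773/2920 but 2⁵ = 32 reaches it, so n = 5.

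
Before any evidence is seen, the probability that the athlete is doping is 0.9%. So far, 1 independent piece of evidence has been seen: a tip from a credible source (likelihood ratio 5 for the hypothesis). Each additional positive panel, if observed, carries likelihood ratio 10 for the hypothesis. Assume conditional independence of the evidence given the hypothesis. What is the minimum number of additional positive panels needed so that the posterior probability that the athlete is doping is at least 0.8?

2

Prior odds = 0.009/0.991 = 9/991.
Bayes factor of the evidence already in hand = 5.
Odds after that evidence = (9/991) × 5 = 45/991.
Target odds = 0.8/0.2 = 4.
Need 10ⁿ ≥ 4 ÷ (45/991) = 3964/45.
10¹ = 10 falls short of 3964/45 but 10² = 100 reaches it, so n = 2.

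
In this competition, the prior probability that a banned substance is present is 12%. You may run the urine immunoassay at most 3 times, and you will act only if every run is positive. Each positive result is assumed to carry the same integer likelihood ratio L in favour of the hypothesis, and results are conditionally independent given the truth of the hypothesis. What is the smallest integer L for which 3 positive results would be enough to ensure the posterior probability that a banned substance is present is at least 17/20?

Prior odds = 0.12/0.88 = 3/22.
Target odds = 0.85/0.15 = 17/3.
Need L³ ≥ 17/3 ÷ (3/22) = 374/9.
3³ = 27 < 374/9 ≤ 64 = 4³, so L = 4.

4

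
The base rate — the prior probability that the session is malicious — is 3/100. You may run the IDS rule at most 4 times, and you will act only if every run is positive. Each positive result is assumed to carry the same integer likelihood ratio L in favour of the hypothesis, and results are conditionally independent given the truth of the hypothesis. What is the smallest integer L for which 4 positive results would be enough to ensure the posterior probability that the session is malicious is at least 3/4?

4

Prior odds = 0.03/0.97 = 3/97.
Target odds = 0.75/0.25 = 3.
Need L⁴ ≥ 3 ÷ (3/97) = 97.
3⁴ = 81 < 97 ≤ 256 = 4⁴, so L = 4.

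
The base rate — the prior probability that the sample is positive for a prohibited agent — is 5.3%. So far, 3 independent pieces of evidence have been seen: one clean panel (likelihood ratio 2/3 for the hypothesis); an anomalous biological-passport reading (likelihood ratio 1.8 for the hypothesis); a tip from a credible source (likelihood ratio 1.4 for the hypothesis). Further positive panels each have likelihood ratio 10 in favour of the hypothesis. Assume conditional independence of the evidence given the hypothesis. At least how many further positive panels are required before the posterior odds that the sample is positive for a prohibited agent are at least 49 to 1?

3

Prior odds = 0.053/0.947 = 53/947.
Combined Bayes factor of the evidence already in hand = (2/3) × 1.8 × 1.4 = 1.68.
Odds after that evidence = (53/947) × 1.68 = 2226/23675.
Target odds = 49.
Need 10ⁿ ≥ 49 ÷ (2226/23675) = 165725/318.
10² = 100 falls short of 165725/318 but 10³ = 1000 reaches it, so n = 3.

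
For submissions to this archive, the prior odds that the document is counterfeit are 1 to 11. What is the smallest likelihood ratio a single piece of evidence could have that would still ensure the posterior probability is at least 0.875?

77

Prior odds = 1/11.
Target odds = 0.875/0.125 = 7.
Required Bayes factor = 7 ÷ (1/11) = 77.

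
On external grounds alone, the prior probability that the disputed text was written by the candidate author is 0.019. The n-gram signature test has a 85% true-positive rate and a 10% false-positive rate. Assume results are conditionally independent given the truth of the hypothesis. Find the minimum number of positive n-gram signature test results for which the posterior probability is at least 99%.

4

Prior odds = 0.019/0.981 = 19/981.
Likelihood ratio of a positive result = 0.85/0.1 = 8.5.
Target posterior odds = 0.99/0.01 = 99.
Require 8.5ⁿ ≥ 99 ÷ (19/981) = 97119/19.
8.5³ = 614.125 falls short of 97119/19 but 8.5⁴ = 5220.0625 reaches it, so n = 4.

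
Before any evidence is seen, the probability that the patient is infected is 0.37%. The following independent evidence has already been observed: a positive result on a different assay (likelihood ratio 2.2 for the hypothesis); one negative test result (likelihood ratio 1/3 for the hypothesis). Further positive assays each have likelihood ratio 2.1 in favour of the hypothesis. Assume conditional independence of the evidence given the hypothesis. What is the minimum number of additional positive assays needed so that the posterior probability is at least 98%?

14

Prior odds = 0.0037/0.9963 = 37/9963.
Combined Bayes factor of the evidence already in hand = 2.2 × (1/3) = 11/15.
Odds after that evidence = (37/9963) × 11/15 = 407/149445.
Target odds = 0.98/0.02 = 49.
Need 2.1ⁿ ≥ 49 ÷ (407/149445) = 7322805/407.
2.1¹³ ≈15447.2 falls short of 7322805/407 but 2.1¹⁴ ≈32439.2 reaches it, so n = 14.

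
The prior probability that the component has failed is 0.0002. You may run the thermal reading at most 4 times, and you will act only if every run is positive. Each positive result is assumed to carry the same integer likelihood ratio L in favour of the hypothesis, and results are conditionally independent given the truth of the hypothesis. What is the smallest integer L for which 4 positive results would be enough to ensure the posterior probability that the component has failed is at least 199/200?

32

Prior odds = 0.0002/0.9998 = 1/4999.
Target odds = 0.995/0.005 = 199.
Need L⁴ ≥ 199 ÷ (1/4999) = 994801.
31⁴ = 923521 < 994801 ≤ 1048576 = 32⁴, so L = 32.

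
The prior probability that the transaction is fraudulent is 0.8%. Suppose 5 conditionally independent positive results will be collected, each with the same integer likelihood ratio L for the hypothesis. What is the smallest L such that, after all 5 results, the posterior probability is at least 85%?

Prior odds = 0.008/0.992 = 1/124.
Target odds = 0.85/0.15 = 17/3.
Need L⁵ ≥ 17/3 ÷ (1/124) = 2108/3.
3⁵ = 243 < 2108/3 ≤ 1024 = 4⁵, so L = 4.

4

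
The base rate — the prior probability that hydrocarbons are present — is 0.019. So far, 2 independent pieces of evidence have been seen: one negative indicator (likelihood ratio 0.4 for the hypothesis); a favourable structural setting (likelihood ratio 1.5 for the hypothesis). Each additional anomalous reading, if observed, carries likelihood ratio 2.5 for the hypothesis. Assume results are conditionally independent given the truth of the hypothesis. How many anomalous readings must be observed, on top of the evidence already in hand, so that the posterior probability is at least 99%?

10

Prior odds = 0.019/0.981 = 19/981.
Combined Bayes factor of the evidence already in hand = 0.4 × 1.5 = 0.6.
Odds after that evidence = (19/981) × 0.6 = 19/1635.
Target odds = 0.99/0.01 = 99.
Need 2.5ⁿ ≥ 99 ÷ (19/1635) = 161865/19.
2.5⁹ = 1953125/512 falls short of 161865/19 but 2.5¹⁰ = 9765625/1024 reaches it, so n = 10.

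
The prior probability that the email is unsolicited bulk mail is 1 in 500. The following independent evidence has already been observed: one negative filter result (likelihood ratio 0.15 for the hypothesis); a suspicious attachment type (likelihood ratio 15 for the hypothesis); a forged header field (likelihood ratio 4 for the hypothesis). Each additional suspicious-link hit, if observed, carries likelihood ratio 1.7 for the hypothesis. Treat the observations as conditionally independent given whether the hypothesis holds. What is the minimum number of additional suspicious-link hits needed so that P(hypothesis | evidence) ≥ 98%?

15

Prior odds = 0.002/0.998 = 1/499.
Combined Bayes factor of the evidence already in hand = 0.15 × 15 × 4 = 9.
Odds after that evidence = (1/499) × 9 = 9/499.
Target odds = 0.98/0.02 = 49.
Need 1.7ⁿ ≥ 49 ÷ (9/499) = 24451/9.
1.7¹⁴ ≈1683.78 falls short of 24451/9 but 1.7¹⁵ ≈2862.42 reaches it, so n = 15.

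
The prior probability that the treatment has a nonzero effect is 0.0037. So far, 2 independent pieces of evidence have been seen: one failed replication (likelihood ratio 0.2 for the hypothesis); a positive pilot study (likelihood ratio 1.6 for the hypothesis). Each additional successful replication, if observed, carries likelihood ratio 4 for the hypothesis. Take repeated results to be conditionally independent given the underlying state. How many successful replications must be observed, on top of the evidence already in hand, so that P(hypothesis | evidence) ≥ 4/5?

6

Prior odds = 0.0037/0.9963 = 37/9963.
Combined Bayes factor of the evidence already in hand = 0.2 × 1.6 = 0.32.
Odds after that evidence = (37/9963) × 0.32 = 296/249075.
Target odds = 0.8/0.2 = 4.
Need 4ⁿ ≥ 4 ÷ (296/249075) = 249075/74.
4⁵ = 1024 falls short of 249075/74 but 4⁶ = 4096 reaches it, so n = 6.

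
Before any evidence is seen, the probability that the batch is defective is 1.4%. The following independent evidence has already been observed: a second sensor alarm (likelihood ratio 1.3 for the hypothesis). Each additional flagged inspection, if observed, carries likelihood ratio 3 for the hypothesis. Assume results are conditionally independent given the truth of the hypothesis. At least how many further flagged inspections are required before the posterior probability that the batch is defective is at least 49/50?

Prior odds = 0.014/0.986 = 7/493.
Bayes factor of the evidence already in hand = 1.3.
Odds after that evidence = (7/493) × 1.3 = 91/4930.
Target odds = 0.98/0.02 = 49.
Need 3ⁿ ≥ 49 ÷ (91/4930) = 34510/13.
3⁷ = 2187 falls short of 34510/13 but 3⁸ = 6561 reaches it, so n = 8.

8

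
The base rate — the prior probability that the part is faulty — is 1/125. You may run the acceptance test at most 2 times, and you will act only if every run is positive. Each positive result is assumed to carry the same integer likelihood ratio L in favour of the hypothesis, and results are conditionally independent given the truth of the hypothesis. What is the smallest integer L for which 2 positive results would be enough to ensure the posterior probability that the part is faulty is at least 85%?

Prior odds = 0.008/0.992 = 1/124.
Target odds = 0.85/0.15 = 17/3.
Need L² ≥ 17/3 ÷ (1/124) = 2108/3.
26² = 676 < 2108/3 ≤ 729 = 27², so L = 27.

27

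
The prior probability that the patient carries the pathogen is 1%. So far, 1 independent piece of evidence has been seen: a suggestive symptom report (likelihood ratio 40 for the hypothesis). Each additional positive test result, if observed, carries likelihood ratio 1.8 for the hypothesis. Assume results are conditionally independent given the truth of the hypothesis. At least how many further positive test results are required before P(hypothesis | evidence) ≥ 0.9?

6

Prior odds = 0.01/0.99 = 1/99.
Bayes factor of the evidence already in hand = 40.
Odds after that evidence = (1/99) × 40 = 40/99.
Target odds = 0.9/0.1 = 9.
Need 1.8ⁿ ≥ 9 ÷ (40/99) = 22.275.
1.8⁵ = 18.89568 falls short of 22.275 but 1.8⁶ = 531441/15625 reaches it, so n = 6.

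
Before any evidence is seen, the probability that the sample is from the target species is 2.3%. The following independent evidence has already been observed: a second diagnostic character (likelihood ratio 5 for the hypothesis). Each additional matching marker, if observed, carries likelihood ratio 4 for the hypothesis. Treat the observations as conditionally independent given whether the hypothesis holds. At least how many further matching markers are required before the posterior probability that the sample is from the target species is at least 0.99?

5

Prior odds = 0.023/0.977 = 23/977.
Bayes factor of the evidence already in hand = 5.
Odds after that evidence = (23/977) × 5 = 115/977.
Target odds = 0.99/0.01 = 99.
Need 4ⁿ ≥ 99 ÷ (115/977) = 96723/115.
4⁴ = 256 falls short of 96723/115 but 4⁵ = 1024 reaches it, so n = 5.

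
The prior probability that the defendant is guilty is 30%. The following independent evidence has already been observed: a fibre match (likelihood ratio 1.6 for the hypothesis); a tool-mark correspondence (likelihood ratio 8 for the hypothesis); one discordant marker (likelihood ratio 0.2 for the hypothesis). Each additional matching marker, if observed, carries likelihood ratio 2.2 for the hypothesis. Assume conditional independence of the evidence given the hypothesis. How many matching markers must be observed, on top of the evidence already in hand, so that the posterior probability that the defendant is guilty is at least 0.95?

Prior odds = 0.3/0.7 = 3/7.
Combined Bayes factor of the evidence already in hand = 1.6 × 8 × 0.2 = 2.56.
Odds after that evidence = (3/7) × 2.56 = 192/175.
Target odds = 0.95/0.05 = 19.
Need 2.2ⁿ ≥ 19 ÷ (192/175) = 3325/192.
2.2³ = 10.648 falls short of 3325/192 but 2.2⁴ = 23.4256 reaches it, so n = 4.

4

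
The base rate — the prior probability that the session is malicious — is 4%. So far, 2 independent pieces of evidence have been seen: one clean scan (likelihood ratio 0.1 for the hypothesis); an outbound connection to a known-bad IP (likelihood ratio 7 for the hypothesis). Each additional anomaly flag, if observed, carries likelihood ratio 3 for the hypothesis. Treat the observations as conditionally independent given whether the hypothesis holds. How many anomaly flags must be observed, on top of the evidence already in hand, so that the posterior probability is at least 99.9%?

Prior odds = 0.04/0.96 = 1/24.
Combined Bayes factor of the evidence already in hand = 0.1 × 7 = 0.7.
Odds after that evidence = (1/24) × 0.7 = 7/240.
Target odds = 0.999/0.001 = 999.
Need 3ⁿ ≥ 999 ÷ (7/240) = 239760/7.
3⁹ = 19683 falls short of 239760/7 but 3¹⁰ = 59049 reaches it, so n = 10.

10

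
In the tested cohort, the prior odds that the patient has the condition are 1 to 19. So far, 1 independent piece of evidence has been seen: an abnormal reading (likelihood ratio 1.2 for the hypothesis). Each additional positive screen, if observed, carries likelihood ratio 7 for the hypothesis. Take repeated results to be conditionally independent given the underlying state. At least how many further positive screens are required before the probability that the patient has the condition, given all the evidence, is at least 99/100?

Prior odds = 1/19.
Bayes factor of the evidence already in hand = 1.2.
Odds after that evidence = (1/19) × 1.2 = 6/95.
Target odds = 0.99/0.01 = 99.
Need 7ⁿ ≥ 99 ÷ (6/95) = 1567.5.
7³ = 343 falls short of 1567.5 but 7⁴ = 2401 reaches it, so n = 4.

4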